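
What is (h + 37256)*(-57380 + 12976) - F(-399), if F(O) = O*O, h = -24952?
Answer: -546506017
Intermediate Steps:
F(O) = O²
(h + 37256)*(-57380 + 12976) - F(-399) = (-24952 + 37256)*(-57380 + 12976) - 1*(-399)² = 12304*(-44404) - 1*159201 = -546346816 - 159201 = -546506017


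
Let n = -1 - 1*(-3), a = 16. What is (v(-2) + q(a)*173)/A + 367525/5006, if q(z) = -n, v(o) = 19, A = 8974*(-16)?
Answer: 26386173281/359390752 ≈ 73.419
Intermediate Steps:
n = 2 (n = -1 + 3 = 2)
A = -143584
q(z) = -2 (q(z) = -1*2 = -2)
(v(-2) + q(a)*173)/A + 367525/5006 = (19 - 2*173)/(-143584) + 367525/5006 = (19 - 346)*(-1/143584) + 367525*(1/5006) = -327*(-1/143584) + 367525/5006 = 327/143584 + 367525/5006 = 26386173281/359390752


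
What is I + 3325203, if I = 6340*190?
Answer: 4529803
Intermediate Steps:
I = 1204600
I + 3325203 = 1204600 + 3325203 = 4529803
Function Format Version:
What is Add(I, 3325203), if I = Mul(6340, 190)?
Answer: 4529803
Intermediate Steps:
I = 1204600
Add(I, 3325203) = Add(1204600, 3325203) = 4529803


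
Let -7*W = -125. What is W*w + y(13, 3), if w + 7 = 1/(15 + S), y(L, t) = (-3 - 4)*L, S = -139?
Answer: -187613/868 ≈ -216.14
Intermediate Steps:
y(L, t) = -7*L
w = -869/124 (w = -7 + 1/(15 - 139) = -7 + 1/(-124) = -7 - 1/124 = -869/124 ≈ -7.0081)
W = 125/7 (W = -⅐*(-125) = 125/7 ≈ 17.857)
W*w + y(13, 3) = (125/7)*(-869/124) - 7*13 = -108625/868 - 91 = -187613/868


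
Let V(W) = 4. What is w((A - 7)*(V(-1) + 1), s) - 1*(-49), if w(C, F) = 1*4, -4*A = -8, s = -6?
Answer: 53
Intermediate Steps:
A = 2 (A = -¼*(-8) = 2)
w(C, F) = 4
w((A - 7)*(V(-1) + 1), s) - 1*(-49) = 4 - 1*(-49) = 4 + 49 = 53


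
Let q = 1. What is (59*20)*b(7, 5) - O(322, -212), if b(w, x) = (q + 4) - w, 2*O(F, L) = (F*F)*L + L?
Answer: 10988250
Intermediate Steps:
O(F, L) = L/2 + L*F²/2 (O(F, L) = ((F*F)*L + L)/2 = (F²*L + L)/2 = (L*F² + L)/2 = (L + L*F²)/2 = L/2 + L*F²/2)
b(w, x) = 5 - w (b(w, x) = (1 + 4) - w = 5 - w)
(59*20)*b(7, 5) - O(322, -212) = (59*20)*(5 - 1*7) - (-212)*(1 + 322²)/2 = 1180*(5 - 7) - (-212)*(1 + 103684)/2 = 1180*(-2) - (-212)*103685/2 = -2360 - 1*(-10990610) = -2360 + 10990610 = 10988250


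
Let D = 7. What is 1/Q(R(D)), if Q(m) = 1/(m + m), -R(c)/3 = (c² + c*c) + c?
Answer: -630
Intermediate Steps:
R(c) = -6*c² - 3*c (R(c) = -3*((c² + c*c) + c) = -3*((c² + c²) + c) = -3*(2*c² + c) = -3*(c + 2*c²) = -6*c² - 3*c)
Q(m) = 1/(2*m)
1/Q(R(D)) = 1/(1/(2*((-3*7*(1 + 2*7))))) = 1/(1/(2*((-3*7*(1 + 14))))) = 1/(1/(2*((-3*7*15)))) = 1/((½)/(-315)) = 1/((½)*(-1/315)) = 1/(-1/630) = -630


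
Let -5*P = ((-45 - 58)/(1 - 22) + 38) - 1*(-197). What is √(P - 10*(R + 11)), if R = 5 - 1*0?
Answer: I*√2292990/105 ≈ 14.422*I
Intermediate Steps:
R = 5 (R = 5 + 0 = 5)
P = -5038/105 (P = -(((-45 - 58)/(1 - 22) + 38) - 1*(-197))/5 = -((-103/(-21) + 38) + 197)/5 = -((-103*(-1/21) + 38) + 197)/5 = -((103/21 + 38) + 197)/5 = -(901/21 + 197)/5 = -⅕*5038/21 = -5038/105 ≈ -47.981)
√(P - 10*(R + 11)) = √(-5038/105 - 10*(5 + 11)) = √(-5038/105 - 10*16) = √(-5038/105 - 160) = √(-21838/105) = I*√2292990/105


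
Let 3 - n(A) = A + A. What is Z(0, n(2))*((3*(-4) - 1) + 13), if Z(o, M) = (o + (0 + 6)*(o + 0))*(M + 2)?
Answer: 0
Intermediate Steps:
n(A) = 3 - 2*A (n(A) = 3 - (A + A) = 3 - 2*A)
Z(o, M) = 7*o*(2 + M) (Z(o, M) = (o + 6*o)*(2 + M) = (7*o)*(2 + M) = 7*o*(2 + M))
Z(0, n(2))*((3*(-4) - 1) + 13) = (7*0*(2 + (3 - 2*2)))*((3*(-4) - 1) + 13) = (7*0*(2 + (3 - 4)))*((-12 - 1) + 13) = (7*0*(2 - 1))*(-13 + 13) = (7*0*1)*0 = 0*0 = 0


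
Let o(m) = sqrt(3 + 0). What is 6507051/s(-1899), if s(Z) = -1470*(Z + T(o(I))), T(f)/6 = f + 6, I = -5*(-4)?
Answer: 149662173/62986070 + 2169017*sqrt(3)/283437315 ≈ 2.3894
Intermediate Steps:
I = 20
o(m) = sqrt(3)
T(f) = 36 + 6*f (T(f) = 6*(f + 6) = 6*(6 + f) = 36 + 6*f)
s(Z) = -52920 - 8820*sqrt(3) - 1470*Z (s(Z) = -1470*(Z + (36 + 6*sqrt(3))) = -1470*(36 + Z + 6*sqrt(3)) = -52920 - 8820*sqrt(3) - 1470*Z)
6507051/s(-1899) = 6507051/(-52920 - 8820*sqrt(3) - 1470*(-1899)) = 6507051/(-52920 - 8820*sqrt(3) + 2791530) = 6507051/(2738610 - 8820*sqrt(3))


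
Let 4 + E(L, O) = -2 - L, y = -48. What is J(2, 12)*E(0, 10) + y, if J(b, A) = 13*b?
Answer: -204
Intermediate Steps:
E(L, O) = -6 - L (E(L, O) = -4 + (-2 - L) = -6 - L)
J(2, 12)*E(0, 10) + y = (13*2)*(-6 - 1*0) - 48 = 26*(-6 + 0) - 48 = 26*(-6) - 48 = -156 - 48 = -204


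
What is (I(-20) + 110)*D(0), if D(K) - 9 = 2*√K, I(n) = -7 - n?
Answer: 1107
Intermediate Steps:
D(K) = 9 + 2*√K
(I(-20) + 110)*D(0) = ((-7 - 1*(-20)) + 110)*(9 + 2*√0) = ((-7 + 20) + 110)*(9 + 2*0) = (13 + 110)*(9 + 0) = 123*9 = 1107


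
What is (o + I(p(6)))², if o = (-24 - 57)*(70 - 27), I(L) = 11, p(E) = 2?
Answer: 12054784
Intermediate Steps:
o = -3483 (o = -81*43 = -3483)
(o + I(p(6)))² = (-3483 + 11)² = (-3472)² = 12054784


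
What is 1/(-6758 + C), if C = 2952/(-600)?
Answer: -25/169073 ≈ -0.00014787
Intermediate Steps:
C = -123/25 (C = 2952*(-1/600) = -123/25 ≈ -4.9200)
1/(-6758 + C) = 1/(-6758 - 123/25) = 1/(-169073/25) = -25/169073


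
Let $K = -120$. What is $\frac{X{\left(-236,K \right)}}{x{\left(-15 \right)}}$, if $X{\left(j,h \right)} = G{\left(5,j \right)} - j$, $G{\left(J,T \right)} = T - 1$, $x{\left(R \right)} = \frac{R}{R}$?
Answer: $-1$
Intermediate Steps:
$x{\left(R \right)} = 1$
$G{\left(J,T \right)} = -1 + T$ ($G{\left(J,T \right)} = T - 1 = -1 + T$)
$X{\left(j,h \right)} = -1$ ($X{\left(j,h \right)} = \left(-1 + j\right) - j = -1$)
$\frac{X{\left(-236,K \right)}}{x{\left(-15 \right)}} = - 1^{-1} = \left(-1\right) 1 = -1$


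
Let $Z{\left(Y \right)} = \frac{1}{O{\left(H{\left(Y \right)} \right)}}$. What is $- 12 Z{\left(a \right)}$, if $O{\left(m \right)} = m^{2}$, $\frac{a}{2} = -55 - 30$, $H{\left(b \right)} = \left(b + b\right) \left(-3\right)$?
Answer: $- \frac{1}{86700} \approx -1.1534 \cdot 10^{-5}$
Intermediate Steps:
$H{\left(b \right)} = - 6 b$ ($H{\left(b \right)} = 2 b \left(-3\right) = - 6 b$)
$a = -170$ ($a = 2 \left(-55 - 30\right) = 2 \left(-85\right) = -170$)
$Z{\left(Y \right)} = \frac{1}{36 Y^{2}}$ ($Z{\left(Y \right)} = \frac{1}{\left(- 6 Y\right)^{2}} = \frac{1}{36 Y^{2}}$)
$- 12 Z{\left(a \right)} = - 12 \frac{1}{36 \cdot 28900} = - 12 \cdot \frac{1}{36} \cdot \frac{1}{28900} = \left(-12\right) \frac{1}{1040400} = - \frac{1}{86700}$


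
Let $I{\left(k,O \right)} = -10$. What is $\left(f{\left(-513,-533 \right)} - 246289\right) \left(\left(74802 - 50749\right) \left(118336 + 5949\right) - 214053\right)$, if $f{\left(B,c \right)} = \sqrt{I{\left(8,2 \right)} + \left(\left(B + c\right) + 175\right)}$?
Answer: $-736210293364028 + 2989213052 i \sqrt{881} \approx -7.3621 \cdot 10^{14} + 8.8725 \cdot 10^{10} i$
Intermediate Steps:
$f{\left(B,c \right)} = \sqrt{165 + B + c}$ ($f{\left(B,c \right)} = \sqrt{-10 + \left(\left(B + c\right) + 175\right)} = \sqrt{-10 + \left(175 + B + c\right)} = \sqrt{165 + B + c}$)
$\left(f{\left(-513,-533 \right)} - 246289\right) \left(\left(74802 - 50749\right) \left(118336 + 5949\right) - 214053\right) = \left(\sqrt{165 - 513 - 533} - 246289\right) \left(\left(74802 - 50749\right) \left(118336 + 5949\right) - 214053\right) = \left(\sqrt{-881} - 246289\right) \left(24053 \cdot 124285 - 214053\right) = \left(i \sqrt{881} - 246289\right) \left(2989427105 - 214053\right) = \left(-246289 + i \sqrt{881}\right) 2989213052 = -736210293364028 + 2989213052 i \sqrt{881}$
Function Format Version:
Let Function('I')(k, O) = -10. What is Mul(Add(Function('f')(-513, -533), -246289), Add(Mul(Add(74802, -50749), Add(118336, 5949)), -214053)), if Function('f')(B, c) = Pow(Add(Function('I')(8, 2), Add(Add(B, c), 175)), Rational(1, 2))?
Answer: Add(-736210293364028, Mul(2989213052, I, Pow(881, Rational(1, 2)))) ≈ Add(-7.3621e+14, Mul(8.8725e+10, I))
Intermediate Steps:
Function('f')(B, c) = Pow(Add(165, B, c), Rational(1, 2)) (Function('f')(B, c) = Pow(Add(-10, Add(Add(B, c), 175)), Rational(1, 2)) = Pow(Add(-10, Add(175, B, c)), Rational(1, 2)) = Pow(Add(165, B, c), Rational(1, 2)))
Mul(Add(Function('f')(-513, -533), -246289), Add(Mul(Add(74802, -50749), Add(118336, 5949)), -214053)) = Mul(Add(Pow(Add(165, -513, -533), Rational(1, 2)), -246289), Add(Mul(Add(74802, -50749), Add(118336, 5949)), -214053)) = Mul(Add(Pow(-881, Rational(1, 2)), -246289), Add(Mul(24053, 124285), -214053)) = Mul(Add(Mul(I, Pow(881, Rational(1, 2))), -246289), Add(2989427105, -214053)) = Mul(Add(-246289, Mul(I, Pow(881, Rational(1, 2)))), 2989213052) = Add(-736210293364028, Mul(2989213052, I, Pow(881, Rational(1, 2))))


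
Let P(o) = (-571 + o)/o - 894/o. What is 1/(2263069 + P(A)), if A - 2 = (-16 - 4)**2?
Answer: 402/909752675 ≈ 4.4188e-7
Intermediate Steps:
A = 402 (A = 2 + (-16 - 4)**2 = 2 + (-20)**2 = 2 + 400 = 402)
P(o) = -894/o + (-571 + o)/o (P(o) = (-571 + o)/o - 894/o = -894/o + (-571 + o)/o)
1/(2263069 + P(A)) = 1/(2263069 + (-1465 + 402)/402) = 1/(2263069 + (1/402)*(-1063)) = 1/(2263069 - 1063/402) = 1/(909752675/402) = 402/909752675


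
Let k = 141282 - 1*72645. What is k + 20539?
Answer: 89176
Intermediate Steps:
k = 68637 (k = 141282 - 72645 = 68637)
k + 20539 = 68637 + 20539 = 89176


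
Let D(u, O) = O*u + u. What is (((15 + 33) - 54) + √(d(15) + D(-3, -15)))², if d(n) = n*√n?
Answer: (-6 + √3*√(14 + 5*√15))² ≈ 16.038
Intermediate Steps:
d(n) = n^(3/2)
D(u, O) = u + O*u
(((15 + 33) - 54) + √(d(15) + D(-3, -15)))² = (((15 + 33) - 54) + √(15^(3/2) - 3*(1 - 15)))² = ((48 - 54) + √(15*√15 - 3*(-14)))² = (-6 + √(15*√15 + 42))² = (-6 + √(42 + 15*√15))²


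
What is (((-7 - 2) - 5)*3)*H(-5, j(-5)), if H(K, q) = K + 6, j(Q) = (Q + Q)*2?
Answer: -42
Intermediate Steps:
j(Q) = 4*Q (j(Q) = (2*Q)*2 = 4*Q)
H(K, q) = 6 + K
(((-7 - 2) - 5)*3)*H(-5, j(-5)) = (((-7 - 2) - 5)*3)*(6 - 5) = ((-9 - 5)*3)*1 = -14*3*1 = -42*1 = -42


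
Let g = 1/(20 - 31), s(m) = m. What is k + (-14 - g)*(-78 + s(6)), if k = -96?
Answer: 9960/11 ≈ 905.45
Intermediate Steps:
g = -1/11 (g = 1/(-11) = -1/11 ≈ -0.090909)
k + (-14 - g)*(-78 + s(6)) = -96 + (-14 - 1*(-1/11))*(-78 + 6) = -96 + (-14 + 1/11)*(-72) = -96 - 153/11*(-72) = -96 + 11016/11 = 9960/11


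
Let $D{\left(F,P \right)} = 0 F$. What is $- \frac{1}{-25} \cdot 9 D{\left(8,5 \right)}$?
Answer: $0$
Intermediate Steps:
$D{\left(F,P \right)} = 0$
$- \frac{1}{-25} \cdot 9 D{\left(8,5 \right)} = - \frac{1}{-25} \cdot 9 \cdot 0 = \left(-1\right) \left(- \frac{1}{25}\right) 9 \cdot 0 = \frac{1}{25} \cdot 9 \cdot 0 = \frac{9}{25} \cdot 0 = 0$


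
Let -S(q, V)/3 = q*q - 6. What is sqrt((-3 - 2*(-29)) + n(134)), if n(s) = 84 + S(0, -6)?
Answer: sqrt(157) ≈ 12.530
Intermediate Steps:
S(q, V) = 18 - 3*q**2 (S(q, V) = -3*(q*q - 6) = -3*(q**2 - 6) = -3*(-6 + q**2) = 18 - 3*q**2)
n(s) = 102 (n(s) = 84 + (18 - 3*0**2) = 84 + (18 - 3*0) = 84 + (18 + 0) = 84 + 18 = 102)
sqrt((-3 - 2*(-29)) + n(134)) = sqrt((-3 - 2*(-29)) + 102) = sqrt((-3 + 58) + 102) = sqrt(55 + 102) = sqrt(157)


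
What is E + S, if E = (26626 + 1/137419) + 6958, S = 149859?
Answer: 25208553618/137419 ≈ 1.8344e+5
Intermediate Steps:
E = 4615079697/137419 (E = (26626 + 1/137419) + 6958 = 3658918295/137419 + 6958 = 4615079697/137419 ≈ 33584.)
E + S = 4615079697/137419 + 149859 = 25208553618/137419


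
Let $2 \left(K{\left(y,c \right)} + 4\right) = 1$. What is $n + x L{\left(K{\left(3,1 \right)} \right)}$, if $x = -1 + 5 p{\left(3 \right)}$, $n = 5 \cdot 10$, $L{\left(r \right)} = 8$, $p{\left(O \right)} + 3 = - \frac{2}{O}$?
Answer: $- \frac{314}{3} \approx -104.67$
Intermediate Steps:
$p{\left(O \right)} = -3 - \frac{2}{O}$
$K{\left(y,c \right)} = - \frac{7}{2}$ ($K{\left(y,c \right)} = -4 + \frac{1}{2} \cdot 1 = -4 + \frac{1}{2} = - \frac{7}{2}$)
$n = 50$
$x = - \frac{58}{3}$ ($x = -1 + 5 \left(-3 - \frac{2}{3}\right) = -1 + 5 \left(- \frac{11}{3}\right) = -1 - \frac{55}{3} = - \frac{58}{3} \approx -19.333$)
$n + x L{\left(K{\left(3,1 \right)} \right)} = 50 - \frac{464}{3} = - \frac{314}{3}$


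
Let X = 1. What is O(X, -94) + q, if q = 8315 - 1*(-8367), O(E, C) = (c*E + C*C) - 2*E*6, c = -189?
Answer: 25317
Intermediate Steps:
O(E, C) = C**2 - 201*E (O(E, C) = (-189*E + C*C) - 2*E*6 = (-189*E + C**2) - 12*E = (C**2 - 189*E) - 12*E = C**2 - 201*E)
q = 16682 (q = 8315 + 8367 = 16682)
O(X, -94) + q = ((-94)**2 - 201*1) + 16682 = (8836 - 201) + 16682 = 8635 + 16682 = 25317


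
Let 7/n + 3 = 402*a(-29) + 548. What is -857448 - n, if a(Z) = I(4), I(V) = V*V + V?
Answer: -7361191087/8585 ≈ -8.5745e+5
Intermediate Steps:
I(V) = V + V² (I(V) = V² + V = V + V²)
a(Z) = 20 (a(Z) = 4*(1 + 4) = 4*5 = 20)
n = 7/8585 (n = 7/(-3 + (402*20 + 548)) = 7/(-3 + (8040 + 548)) = 7/(-3 + 8588) = 7/8585 ≈ 0.00081538)
-857448 - n = -857448 - 1*7/8585 = -857448 - 7/8585 = -7361191087/8585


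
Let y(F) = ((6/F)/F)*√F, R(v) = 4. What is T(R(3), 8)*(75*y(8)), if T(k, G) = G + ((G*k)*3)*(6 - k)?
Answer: 5625*√2/2 ≈ 3977.5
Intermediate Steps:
y(F) = 6/F^(3/2) (y(F) = (6/F²)*√F = 6/F^(3/2))
T(k, G) = G + 3*G*k*(6 - k) (T(k, G) = G + (3*G*k)*(6 - k) = G + 3*G*k*(6 - k))
T(R(3), 8)*(75*y(8)) = (8*(1 - 3*4² + 18*4))*(75*(6/8^(3/2))) = (8*(1 - 3*16 + 72))*(75*(6*(√2/32))) = (8*(1 - 48 + 72))*(75*(3*√2/16)) = (8*25)*(225*√2/16) = 200*(225*√2/16) = 5625*√2/2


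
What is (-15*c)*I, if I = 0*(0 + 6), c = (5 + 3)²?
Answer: 0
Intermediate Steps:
c = 64 (c = 8² = 64)
I = 0 (I = 0*6 = 0)
(-15*c)*I = -15*64*0 = -960*0 = 0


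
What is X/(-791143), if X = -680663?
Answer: 680663/791143 ≈ 0.86035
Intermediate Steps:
X/(-791143) = -680663/(-791143) = -680663*(-1/791143) = 680663/791143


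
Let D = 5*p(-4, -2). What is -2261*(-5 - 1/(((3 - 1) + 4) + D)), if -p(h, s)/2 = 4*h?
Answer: 1878891/166 ≈ 11319.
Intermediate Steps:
p(h, s) = -8*h
D = 160 (D = 5*(-8*(-4)) = 5*32 = 160)
-2261*(-5 - 1/(((3 - 1) + 4) + D)) = -2261*(-5 - 1/(((3 - 1) + 4) + 160)) = -2261*(-5 - 1/((2 + 4) + 160)) = -2261*(-5 - 1/(6 + 160)) = -2261*(-5 - 1/166) = -2261*(-831/166) = 1878891/166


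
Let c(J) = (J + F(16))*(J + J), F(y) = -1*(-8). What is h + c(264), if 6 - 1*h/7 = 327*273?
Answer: -481239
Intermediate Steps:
F(y) = 8
c(J) = 2*J*(8 + J) (c(J) = (J + 8)*(J + J) = (8 + J)*(2*J) = 2*J*(8 + J))
h = -624855 (h = 42 - 2289*273 = 42 - 7*89271 = 42 - 624897 = -624855)
h + c(264) = -624855 + 2*264*(8 + 264) = -624855 + 2*264*272 = -624855 + 143616 = -481239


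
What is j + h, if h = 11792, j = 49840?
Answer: 61632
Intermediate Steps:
j + h = 49840 + 11792 = 61632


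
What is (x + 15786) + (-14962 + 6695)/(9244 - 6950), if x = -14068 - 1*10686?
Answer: -20580859/2294 ≈ -8971.6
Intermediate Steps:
x = -24754 (x = -14068 - 10686 = -24754)
(x + 15786) + (-14962 + 6695)/(9244 - 6950) = (-24754 + 15786) + (-14962 + 6695)/(9244 - 6950) = -8968 - 8267/2294 = -20580859/2294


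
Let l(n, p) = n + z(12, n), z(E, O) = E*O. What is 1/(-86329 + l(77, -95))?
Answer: -1/85328 ≈ -1.1719e-5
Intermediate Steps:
l(n, p) = 13*n (l(n, p) = n + 12*n = 13*n)
1/(-86329 + l(77, -95)) = 1/(-86329 + 13*77) = 1/(-86329 + 1001) = 1/(-85328) = -1/85328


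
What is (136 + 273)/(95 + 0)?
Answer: 409/95 ≈ 4.3053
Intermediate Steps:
(136 + 273)/(95 + 0) = 409/95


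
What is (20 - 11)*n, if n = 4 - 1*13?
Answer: -81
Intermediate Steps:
n = -9 (n = 4 - 13 = -9)
(20 - 11)*n = (20 - 11)*(-9) = 9*(-9) = -81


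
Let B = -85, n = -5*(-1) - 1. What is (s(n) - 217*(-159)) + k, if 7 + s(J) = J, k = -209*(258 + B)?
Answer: -1657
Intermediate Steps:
n = 4 (n = 5 - 1 = 4)
k = -36157 (k = -209*(258 - 85) = -209*173 = -36157)
s(J) = -7 + J
(s(n) - 217*(-159)) + k = ((-7 + 4) - 217*(-159)) - 36157 = (-3 + 34503) - 36157 = 34500 - 36157 = -1657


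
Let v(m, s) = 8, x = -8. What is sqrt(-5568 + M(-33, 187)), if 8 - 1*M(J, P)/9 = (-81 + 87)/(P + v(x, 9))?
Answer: I*sqrt(23221770)/65 ≈ 74.137*I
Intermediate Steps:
M(J, P) = 72 - 54/(8 + P) (M(J, P) = 72 - 9*(-81 + 87)/(P + 8) = 72 - 54/(8 + P))
sqrt(-5568 + M(-33, 187)) = sqrt(-5568 + 18*(29 + 4*187)/(8 + 187)) = sqrt(-5568 + 18*(29 + 748)/195) = sqrt(-5568 + 18*(1/195)*777) = sqrt(-5568 + 4662/65) = sqrt(-357258/65) = I*sqrt(23221770)/65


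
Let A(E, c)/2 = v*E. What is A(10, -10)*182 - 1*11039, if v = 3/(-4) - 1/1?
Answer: -17409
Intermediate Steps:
v = -7/4 (v = 3*(-¼) - 1*1 = -¾ - 1 = -7/4 ≈ -1.7500)
A(E, c) = -7*E/2 (A(E, c) = 2*(-7*E/4) = -7*E/2)
A(10, -10)*182 - 1*11039 = -7/2*10*182 - 1*11039 = -35*182 - 11039 = -6370 - 11039 = -17409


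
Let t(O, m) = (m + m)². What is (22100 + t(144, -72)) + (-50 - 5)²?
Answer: 45861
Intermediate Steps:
t(O, m) = 4*m² (t(O, m) = (2*m)² = 4*m²)
(22100 + t(144, -72)) + (-50 - 5)² = (22100 + 4*(-72)²) + (-50 - 5)² = (22100 + 4*5184) + (-55)² = (22100 + 20736) + 3025 = 42836 + 3025 = 45861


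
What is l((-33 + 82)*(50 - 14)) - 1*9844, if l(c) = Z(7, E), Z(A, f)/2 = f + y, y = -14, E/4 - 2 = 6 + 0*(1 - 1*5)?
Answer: -9808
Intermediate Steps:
E = 32 (E = 8 + 4*(6 + 0*(1 - 1*5)) = 8 + 4*(6 + 0*(1 - 5)) = 8 + 4*(6 + 0*(-4)) = 8 + 4*(6 + 0) = 8 + 4*6 = 8 + 24 = 32)
Z(A, f) = -28 + 2*f (Z(A, f) = 2*(f - 14) = 2*(-14 + f) = -28 + 2*f)
l(c) = 36 (l(c) = -28 + 2*32 = -28 + 64 = 36)
l((-33 + 82)*(50 - 14)) - 1*9844 = 36 - 1*9844 = 36 - 9844 = -9808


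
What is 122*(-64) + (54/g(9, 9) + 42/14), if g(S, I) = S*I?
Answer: -23413/3 ≈ -7804.3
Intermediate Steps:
g(S, I) = I*S
122*(-64) + (54/g(9, 9) + 42/14) = 122*(-64) + (54/((9*9)) + 42/14) = -7808 + (54/81 + 42*(1/14)) = -7808 + (54*(1/81) + 3) = -7808 + (⅔ + 3) = -7808 + 11/3 = -23413/3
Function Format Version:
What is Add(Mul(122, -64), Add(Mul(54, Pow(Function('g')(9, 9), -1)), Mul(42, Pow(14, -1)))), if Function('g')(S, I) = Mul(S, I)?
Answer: Rational(-23413, 3) ≈ -7804.3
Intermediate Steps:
Function('g')(S, I) = Mul(I, S)
Add(Mul(122, -64), Add(Mul(54, Pow(Function('g')(9, 9), -1)), Mul(42, Pow(14, -1)))) = Add(Mul(122, -64), Add(Mul(54, Pow(Mul(9, 9), -1)), Mul(42, Pow(14, -1)))) = Add(-7808, Add(Mul(54, Pow(81, -1)), Mul(42, Rational(1, 14)))) = Add(-7808, Add(Mul(54, Rational(1, 81)), 3)) = Add(-7808, Add(Rational(2, 3), 3)) = Add(-7808, Rational(11, 3)) = Rational(-23413, 3)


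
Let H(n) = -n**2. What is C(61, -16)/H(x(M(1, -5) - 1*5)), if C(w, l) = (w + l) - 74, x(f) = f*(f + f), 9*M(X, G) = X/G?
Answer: 118918125/10435031104 ≈ 0.011396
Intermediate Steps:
M(X, G) = X/(9*G) (M(X, G) = (X/G)/9 = X/(9*G))
x(f) = 2*f**2 (x(f) = f*(2*f) = 2*f**2)
C(w, l) = -74 + l + w (C(w, l) = (l + w) - 74 = -74 + l + w)
C(61, -16)/H(x(M(1, -5) - 1*5)) = (-74 - 16 + 61)/((-(2*((1/9)*1/(-5) - 1*5)**2)**2)) = -29*(-1/(4*((1/9)*1*(-1/5) - 5)**4)) = -29*(-1/(4*(-1/45 - 5)**4)) = -29/((-(2*(-226/45)**2)**2)) = -29/((-(2*(51076/2025))**2)) = -29/((-(102152/2025)**2)) = -29/((-1*10435031104/4100625)) = -29/(-10435031104/4100625) = -29*(-4100625/10435031104) = 118918125/10435031104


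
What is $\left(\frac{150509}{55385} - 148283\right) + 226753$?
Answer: $\frac{4346211459}{55385} \approx 78473.0$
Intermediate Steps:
$\left(\frac{150509}{55385} - 148283\right) + 226753 = - \frac{8212503446}{55385} + 226753 = \frac{4346211459}{55385}$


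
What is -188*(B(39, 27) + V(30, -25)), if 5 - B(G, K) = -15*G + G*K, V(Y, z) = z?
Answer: 91744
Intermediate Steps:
B(G, K) = 5 + 15*G - G*K (B(G, K) = 5 - (-15*G + G*K) = 5 + (15*G - G*K) = 5 + 15*G - G*K)
-188*(B(39, 27) + V(30, -25)) = -188*((5 + 15*39 - 1*39*27) - 25) = -188*((5 + 585 - 1053) - 25) = -188*(-463 - 25) = -188*(-488) = 91744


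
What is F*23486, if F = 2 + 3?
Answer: 117430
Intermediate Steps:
F = 5
F*23486 = 5*23486 = 117430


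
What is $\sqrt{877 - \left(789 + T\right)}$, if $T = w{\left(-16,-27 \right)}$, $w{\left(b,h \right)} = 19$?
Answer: $\sqrt{69} \approx 8.3066$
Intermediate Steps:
$T = 19$
$\sqrt{877 - \left(789 + T\right)} = \sqrt{877 - 808} = \sqrt{69}$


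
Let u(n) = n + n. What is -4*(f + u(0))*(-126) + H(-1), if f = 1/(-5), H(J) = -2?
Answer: -514/5 ≈ -102.80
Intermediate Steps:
u(n) = 2*n
f = -1/5 ≈ -0.20000
-4*(f + u(0))*(-126) + H(-1) = -4*(-1/5 + 2*0)*(-126) - 2 = -4*(-1/5 + 0)*(-126) - 2 = -4*(-1/5)*(-126) - 2 = (4/5)*(-126) - 2 = -504/5 - 2 = -514/5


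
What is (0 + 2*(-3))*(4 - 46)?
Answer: 252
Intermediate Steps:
(0 + 2*(-3))*(4 - 46) = (0 - 6)*(-42) = -6*(-42) = 252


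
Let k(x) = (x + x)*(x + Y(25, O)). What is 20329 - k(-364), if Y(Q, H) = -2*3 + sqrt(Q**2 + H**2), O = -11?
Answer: -249031 + 728*sqrt(746) ≈ -2.2915e+5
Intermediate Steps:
Y(Q, H) = -6 + sqrt(H**2 + Q**2)
k(x) = 2*x*(-6 + x + sqrt(746)) (k(x) = (x + x)*(x + (-6 + sqrt((-11)**2 + 25**2))) = (2*x)*(x + (-6 + sqrt(121 + 625))) = (2*x)*(x + (-6 + sqrt(746))) = (2*x)*(-6 + x + sqrt(746)) = 2*x*(-6 + x + sqrt(746)))
20329 - k(-364) = 20329 - 2*(-364)*(-6 - 364 + sqrt(746)) = 20329 - 2*(-364)*(-370 + sqrt(746)) = 20329 - (269360 - 728*sqrt(746)) = 20329 + (-269360 + 728*sqrt(746)) = -249031 + 728*sqrt(746)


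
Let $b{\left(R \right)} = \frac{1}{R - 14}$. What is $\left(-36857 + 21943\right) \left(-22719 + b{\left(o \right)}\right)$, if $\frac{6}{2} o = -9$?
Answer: $\frac{5760144736}{17} \approx 3.3883 \cdot 10^{8}$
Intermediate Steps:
$o = -3$ ($o = \frac{1}{3} \left(-9\right) = -3$)
$b{\left(R \right)} = \frac{1}{-14 + R}$ ($b{\left(R \right)} = \frac{1}{R - 14} = \frac{1}{-14 + R}$)
$\left(-36857 + 21943\right) \left(-22719 + b{\left(o \right)}\right) = \left(-36857 + 21943\right) \left(-22719 + \frac{1}{-14 - 3}\right) = - 14914 \left(-22719 + \frac{1}{-17}\right) = - 14914 \left(-22719 - \frac{1}{17}\right) = \left(-14914\right) \left(- \frac{386224}{17}\right) = \frac{5760144736}{17}$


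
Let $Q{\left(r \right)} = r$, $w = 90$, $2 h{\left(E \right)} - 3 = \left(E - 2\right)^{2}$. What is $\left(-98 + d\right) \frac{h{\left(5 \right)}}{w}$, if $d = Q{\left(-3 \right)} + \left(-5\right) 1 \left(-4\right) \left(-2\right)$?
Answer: $- \frac{47}{5} \approx -9.4$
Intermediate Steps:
$h{\left(E \right)} = \frac{3}{2} + \frac{\left(-2 + E\right)^{2}}{2}$ ($h{\left(E \right)} = \frac{3}{2} + \frac{\left(E - 2\right)^{2}}{2} = \frac{3}{2} + \frac{\left(-2 + E\right)^{2}}{2}$)
$d = -43$ ($d = -3 + \left(-5\right) 1 \left(-4\right) \left(-2\right) = -3 + \left(-5\right) \left(-4\right) \left(-2\right) = -3 + 20 \left(-2\right) = -3 - 40 = -43$)
$\left(-98 + d\right) \frac{h{\left(5 \right)}}{w} = \left(-98 - 43\right) \frac{\frac{3}{2} + \frac{\left(-2 + 5\right)^{2}}{2}}{90} = - 141 \left(\frac{3}{2} + \frac{3^{2}}{2}\right) \frac{1}{90} = - 141 \left(\frac{3}{2} + \frac{1}{2} \cdot 9\right) \frac{1}{90} = - 141 \left(\frac{3}{2} + \frac{9}{2}\right) \frac{1}{90} = - 141 \cdot 6 \cdot \frac{1}{90} = \left(-141\right) \frac{1}{15} = - \frac{47}{5}$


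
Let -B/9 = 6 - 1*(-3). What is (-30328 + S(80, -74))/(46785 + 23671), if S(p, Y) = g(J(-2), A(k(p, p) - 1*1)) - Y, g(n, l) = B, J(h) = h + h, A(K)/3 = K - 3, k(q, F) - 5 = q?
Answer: -30335/70456 ≈ -0.43055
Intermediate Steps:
k(q, F) = 5 + q
A(K) = -9 + 3*K (A(K) = 3*(K - 3) = 3*(-3 + K) = -9 + 3*K)
J(h) = 2*h
B = -81 (B = -9*(6 - 1*(-3)) = -9*(6 + 3) = -9*9 = -81)
g(n, l) = -81
S(p, Y) = -81 - Y
(-30328 + S(80, -74))/(46785 + 23671) = (-30328 + (-81 - 1*(-74)))/(46785 + 23671) = (-30328 + (-81 + 74))/70456 = (-30328 - 7)*(1/70456) = -30335*1/70456 = -30335/70456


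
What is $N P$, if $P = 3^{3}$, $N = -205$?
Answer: $-5535$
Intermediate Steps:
$P = 27$
$N P = \left(-205\right) 27 = -5535$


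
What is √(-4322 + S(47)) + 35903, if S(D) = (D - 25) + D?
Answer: 35903 + I*√4253 ≈ 35903.0 + 65.215*I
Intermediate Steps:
S(D) = -25 + 2*D (S(D) = (-25 + D) + D = -25 + 2*D)
√(-4322 + S(47)) + 35903 = √(-4322 + (-25 + 2*47)) + 35903 = √(-4322 + (-25 + 94)) + 35903 = √(-4322 + 69) + 35903 = √(-4253) + 35903 = I*√4253 + 35903 = 35903 + I*√4253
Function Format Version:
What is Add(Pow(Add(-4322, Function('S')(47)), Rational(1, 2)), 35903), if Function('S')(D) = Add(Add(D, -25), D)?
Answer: Add(35903, Mul(I, Pow(4253, Rational(1, 2)))) ≈ Add(35903., Mul(65.215, I))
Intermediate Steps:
Function('S')(D) = Add(-25, Mul(2, D)) (Function('S')(D) = Add(Add(-25, D), D) = Add(-25, Mul(2, D)))
Add(Pow(Add(-4322, Function('S')(47)), Rational(1, 2)), 35903) = Add(Pow(Add(-4322, Add(-25, Mul(2, 47))), Rational(1, 2)), 35903) = Add(Pow(Add(-4322, Add(-25, 94)), Rational(1, 2)), 35903) = Add(Pow(Add(-4322, 69), Rational(1, 2)), 35903) = Add(Pow(-4253, Rational(1, 2)), 35903) = Add(Mul(I, Pow(4253, Rational(1, 2))), 35903) = Add(35903, Mul(I, Pow(4253, Rational(1, 2))))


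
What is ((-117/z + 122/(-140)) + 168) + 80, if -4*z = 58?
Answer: 518051/2030 ≈ 255.20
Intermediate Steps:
z = -29/2 (z = -1/4*58 = -29/2 ≈ -14.500)
((-117/z + 122/(-140)) + 168) + 80 = ((-117/(-29/2) + 122/(-140)) + 168) + 80 = ((-117*(-2/29) + 122*(-1/140)) + 168) + 80 = ((234/29 - 61/70) + 168) + 80 = (14611/2030 + 168) + 80 = 355651/2030 + 80 = 518051/2030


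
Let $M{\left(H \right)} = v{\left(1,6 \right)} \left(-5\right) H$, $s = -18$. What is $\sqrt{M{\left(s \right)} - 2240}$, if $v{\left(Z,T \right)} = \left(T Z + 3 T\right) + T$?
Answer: $2 \sqrt{115} \approx 21.448$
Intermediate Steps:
$v{\left(Z,T \right)} = 4 T + T Z$ ($v{\left(Z,T \right)} = \left(3 T + T Z\right) + T = 4 T + T Z$)
$M{\left(H \right)} = - 150 H$ ($M{\left(H \right)} = 6 \left(4 + 1\right) \left(-5\right) H = 6 \cdot 5 \left(-5\right) H = 30 \left(-5\right) H = - 150 H$)
$\sqrt{M{\left(s \right)} - 2240} = \sqrt{\left(-150\right) \left(-18\right) - 2240} = \sqrt{2700 - 2240} = \sqrt{460} = 2 \sqrt{115}$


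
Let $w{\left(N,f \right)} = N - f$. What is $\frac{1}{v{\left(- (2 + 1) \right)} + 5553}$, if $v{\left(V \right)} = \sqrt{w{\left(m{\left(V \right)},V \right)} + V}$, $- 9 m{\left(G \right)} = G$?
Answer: $\frac{16659}{92507426} - \frac{\sqrt{3}}{92507426} \approx 0.00018006$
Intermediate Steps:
$m{\left(G \right)} = - \frac{G}{9}$
$v{\left(V \right)} = \frac{\sqrt{- V}}{3}$ ($v{\left(V \right)} = \sqrt{\left(- \frac{V}{9} - V\right) + V} = \sqrt{- \frac{10 V}{9} + V} = \sqrt{- \frac{V}{9}} = \frac{\sqrt{- V}}{3}$)
$\frac{1}{v{\left(- (2 + 1) \right)} + 5553} = \frac{1}{\frac{\sqrt{- \left(-1\right) \left(2 + 1\right)}}{3} + 5553} = \frac{1}{\frac{\sqrt{- \left(-1\right) 3}}{3} + 5553} = \frac{1}{\frac{\sqrt{\left(-1\right) \left(-3\right)}}{3} + 5553} = \frac{1}{\frac{\sqrt{3}}{3} + 5553} = \frac{1}{5553 + \frac{\sqrt{3}}{3}}$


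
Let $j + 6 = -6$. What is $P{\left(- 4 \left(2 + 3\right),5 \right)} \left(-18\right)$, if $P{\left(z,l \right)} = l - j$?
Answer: $-306$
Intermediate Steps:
$j = -12$ ($j = -6 - 6 = -12$)
$P{\left(z,l \right)} = 12 + l$ ($P{\left(z,l \right)} = l - -12 = l + 12 = 12 + l$)
$P{\left(- 4 \left(2 + 3\right),5 \right)} \left(-18\right) = \left(12 + 5\right) \left(-18\right) = 17 \left(-18\right) = -306$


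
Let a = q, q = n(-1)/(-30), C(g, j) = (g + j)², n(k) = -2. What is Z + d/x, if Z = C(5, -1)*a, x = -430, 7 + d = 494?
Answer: -17/258 ≈ -0.065892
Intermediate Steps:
d = 487 (d = -7 + 494 = 487)
q = 1/15 (q = -2/(-30) = -2*(-1/30) = 1/15 ≈ 0.066667)
a = 1/15 ≈ 0.066667
Z = 16/15 (Z = (5 - 1)²*(1/15) = 4²*(1/15) = 16*(1/15) = 16/15 ≈ 1.0667)
Z + d/x = 16/15 + 487/(-430) = 16/15 + 487*(-1/430) = 16/15 - 487/430 = -17/258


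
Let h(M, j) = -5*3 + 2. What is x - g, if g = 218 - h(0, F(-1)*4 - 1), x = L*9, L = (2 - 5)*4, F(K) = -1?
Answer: -339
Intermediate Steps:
L = -12 (L = -3*4 = -12)
x = -108 (x = -12*9 = -108)
h(M, j) = -13 (h(M, j) = -15 + 2 = -13)
g = 231 (g = 218 - 1*(-13) = 218 + 13 = 231)
x - g = -108 - 1*231 = -108 - 231 = -339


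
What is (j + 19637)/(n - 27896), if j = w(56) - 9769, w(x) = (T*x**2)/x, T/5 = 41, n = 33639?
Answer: 21348/5743 ≈ 3.7172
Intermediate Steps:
T = 205 (T = 5*41 = 205)
w(x) = 205*x (w(x) = (205*x**2)/x = 205*x)
j = 1711 (j = 205*56 - 9769 = 11480 - 9769 = 1711)
(j + 19637)/(n - 27896) = (1711 + 19637)/(33639 - 27896) = 21348/5743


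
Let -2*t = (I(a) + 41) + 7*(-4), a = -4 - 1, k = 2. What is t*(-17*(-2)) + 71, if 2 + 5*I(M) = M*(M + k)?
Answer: -971/5 ≈ -194.20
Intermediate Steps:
a = -5
I(M) = -⅖ + M*(2 + M)/5 (I(M) = -⅖ + (M*(M + 2))/5 = -⅖ + (M*(2 + M))/5 = -⅖ + M*(2 + M)/5)
t = -39/5 (t = -(((-⅖ + (⅕)*(-5)² + (⅖)*(-5)) + 41) + 7*(-4))/2 = -(((-⅖ + (⅕)*25 - 2) + 41) - 28)/2 = -(((-⅖ + 5 - 2) + 41) - 28)/2 = -((13/5 + 41) - 28)/2 = -(218/5 - 28)/2 = -½*78/5 = -39/5 ≈ -7.8000)
t*(-17*(-2)) + 71 = -(-663)*(-2)/5 + 71 = -39/5*34 + 71 = -1326/5 + 71 = -971/5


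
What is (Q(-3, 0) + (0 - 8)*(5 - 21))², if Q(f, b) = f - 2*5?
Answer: 13225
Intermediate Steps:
Q(f, b) = -10 + f (Q(f, b) = f - 10 = -10 + f)
(Q(-3, 0) + (0 - 8)*(5 - 21))² = ((-10 - 3) + (0 - 8)*(5 - 21))² = (-13 - 8*(-16))² = (-13 + 128)² = 115² = 13225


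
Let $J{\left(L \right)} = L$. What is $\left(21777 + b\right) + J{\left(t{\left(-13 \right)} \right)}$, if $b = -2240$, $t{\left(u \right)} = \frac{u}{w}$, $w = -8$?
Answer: $\frac{156309}{8} \approx 19539.0$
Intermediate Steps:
$t{\left(u \right)} = - \frac{u}{8}$ ($t{\left(u \right)} = \frac{u}{-8} = u \left(- \frac{1}{8}\right) = - \frac{u}{8}$)
$\left(21777 + b\right) + J{\left(t{\left(-13 \right)} \right)} = \left(21777 - 2240\right) - - \frac{13}{8} = 19537 + \frac{13}{8} = \frac{156309}{8}$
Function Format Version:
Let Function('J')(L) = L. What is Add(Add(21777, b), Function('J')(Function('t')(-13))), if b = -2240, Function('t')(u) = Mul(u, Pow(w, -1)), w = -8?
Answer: Rational(156309, 8) ≈ 19539.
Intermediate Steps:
Function('t')(u) = Mul(Rational(-1, 8), u) (Function('t')(u) = Mul(u, Pow(-8, -1)) = Mul(u, Rational(-1, 8)) = Mul(Rational(-1, 8), u))
Add(Add(21777, b), Function('J')(Function('t')(-13))) = Add(Add(21777, -2240), Mul(Rational(-1, 8), -13)) = Add(19537, Rational(13, 8)) = Rational(156309, 8)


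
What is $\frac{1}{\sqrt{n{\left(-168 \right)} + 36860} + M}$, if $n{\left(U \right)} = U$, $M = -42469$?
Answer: $- \frac{42469}{1803579269} - \frac{2 \sqrt{9173}}{1803579269} \approx -2.3653 \cdot 10^{-5}$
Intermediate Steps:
$\frac{1}{\sqrt{n{\left(-168 \right)} + 36860} + M} = \frac{1}{\sqrt{-168 + 36860} - 42469} = \frac{1}{\sqrt{36692} - 42469} = \frac{1}{2 \sqrt{9173} - 42469} = \frac{1}{-42469 + 2 \sqrt{9173}}$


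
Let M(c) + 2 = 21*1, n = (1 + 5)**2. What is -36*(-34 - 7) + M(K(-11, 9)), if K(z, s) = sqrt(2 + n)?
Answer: 1495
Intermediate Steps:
n = 36 (n = 6**2 = 36)
K(z, s) = sqrt(38) (K(z, s) = sqrt(2 + 36) = sqrt(38))
M(c) = 19 (M(c) = -2 + 21*1 = -2 + 21 = 19)
-36*(-34 - 7) + M(K(-11, 9)) = -36*(-34 - 7) + 19 = -36*(-41) + 19 = 1476 + 19 = 1495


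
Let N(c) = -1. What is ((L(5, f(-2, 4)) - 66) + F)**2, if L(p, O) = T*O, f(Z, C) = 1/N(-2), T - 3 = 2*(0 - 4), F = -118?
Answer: 32041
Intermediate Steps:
T = -5 (T = 3 + 2*(0 - 4) = 3 + 2*(-4) = 3 - 8 = -5)
f(Z, C) = -1 (f(Z, C) = 1/(-1) = 1*(-1) = -1)
L(p, O) = -5*O
((L(5, f(-2, 4)) - 66) + F)**2 = ((-5*(-1) - 66) - 118)**2 = ((5 - 66) - 118)**2 = (-61 - 118)**2 = (-179)**2 = 32041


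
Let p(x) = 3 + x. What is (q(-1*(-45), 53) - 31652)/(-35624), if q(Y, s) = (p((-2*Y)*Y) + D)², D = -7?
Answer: -2050408/4453 ≈ -460.46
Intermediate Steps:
q(Y, s) = (-4 - 2*Y²)² (q(Y, s) = ((3 + (-2*Y)*Y) - 7)² = ((3 - 2*Y²) - 7)² = (-4 - 2*Y²)²)
(q(-1*(-45), 53) - 31652)/(-35624) = (4*(2 + (-1*(-45))²)² - 31652)/(-35624) = (4*(2 + 45²)² - 31652)*(-1/35624) = (4*(2 + 2025)² - 31652)*(-1/35624) = (4*2027² - 31652)*(-1/35624) = (4*4108729 - 31652)*(-1/35624) = (16434916 - 31652)*(-1/35624) = 16403264*(-1/35624) = -2050408/4453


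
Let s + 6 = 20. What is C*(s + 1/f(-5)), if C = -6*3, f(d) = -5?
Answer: -1242/5 ≈ -248.40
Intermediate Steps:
s = 14 (s = -6 + 20 = 14)
C = -18
C*(s + 1/f(-5)) = -18*(14 + 1/(-5)) = -18*(14 - ⅕) = -18*69/5 = -1242/5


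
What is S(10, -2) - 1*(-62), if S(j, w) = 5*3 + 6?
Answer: 83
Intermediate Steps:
S(j, w) = 21 (S(j, w) = 15 + 6 = 21)
S(10, -2) - 1*(-62) = 21 - 1*(-62) = 21 + 62 = 83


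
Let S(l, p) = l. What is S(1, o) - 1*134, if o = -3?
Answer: -133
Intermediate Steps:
S(1, o) - 1*134 = 1 - 1*134 = 1 - 134 = -133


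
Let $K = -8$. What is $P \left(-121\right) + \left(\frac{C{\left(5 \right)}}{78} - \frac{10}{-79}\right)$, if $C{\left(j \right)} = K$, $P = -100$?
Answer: $\frac{37280174}{3081} \approx 12100.0$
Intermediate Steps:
$C{\left(j \right)} = -8$
$P \left(-121\right) + \left(\frac{C{\left(5 \right)}}{78} - \frac{10}{-79}\right) = \left(-100\right) \left(-121\right) - \left(- \frac{10}{79} + \frac{4}{39}\right) = 12100 - - \frac{74}{3081} = 12100 + \left(- \frac{4}{39} + \frac{10}{79}\right) = 12100 + \frac{74}{3081} = \frac{37280174}{3081}$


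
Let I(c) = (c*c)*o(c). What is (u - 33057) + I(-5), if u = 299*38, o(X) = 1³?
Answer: -21670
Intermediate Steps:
o(X) = 1
I(c) = c² (I(c) = (c*c)*1 = c²*1 = c²)
u = 11362
(u - 33057) + I(-5) = (11362 - 33057) + (-5)² = -21695 + 25 = -21670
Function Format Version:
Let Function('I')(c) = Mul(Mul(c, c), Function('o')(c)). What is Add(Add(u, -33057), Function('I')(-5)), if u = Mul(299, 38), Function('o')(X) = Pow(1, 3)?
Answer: -21670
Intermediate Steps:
Function('o')(X) = 1
Function('I')(c) = Pow(c, 2) (Function('I')(c) = Mul(Mul(c, c), 1) = Mul(Pow(c, 2), 1) = Pow(c, 2))
u = 11362
Add(Add(u, -33057), Function('I')(-5)) = Add(Add(11362, -33057), Pow(-5, 2)) = Add(-21695, 25) = -21670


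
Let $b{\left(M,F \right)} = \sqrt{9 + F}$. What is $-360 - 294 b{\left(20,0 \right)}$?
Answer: $-1242$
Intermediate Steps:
$-360 - 294 b{\left(20,0 \right)} = -360 - 294 \sqrt{9 + 0} = -360 - 294 \sqrt{9} = -360 - 882 = -1242$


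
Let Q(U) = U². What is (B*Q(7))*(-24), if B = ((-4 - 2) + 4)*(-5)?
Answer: -11760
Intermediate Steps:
B = 10 (B = (-6 + 4)*(-5) = -2*(-5) = 10)
(B*Q(7))*(-24) = (10*7²)*(-24) = (10*49)*(-24) = 490*(-24) = -11760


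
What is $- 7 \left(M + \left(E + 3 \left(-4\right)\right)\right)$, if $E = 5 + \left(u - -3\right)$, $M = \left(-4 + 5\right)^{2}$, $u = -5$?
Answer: $56$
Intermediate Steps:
$M = 1$ ($M = 1^{2} = 1$)
$E = 3$ ($E = 5 - 2 = 3$)
$- 7 \left(M + \left(E + 3 \left(-4\right)\right)\right) = - 7 \left(1 + \left(3 + 3 \left(-4\right)\right)\right) = - 7 \left(1 + \left(3 - 12\right)\right) = - 7 \left(1 - 9\right) = \left(-7\right) \left(-8\right) = 56$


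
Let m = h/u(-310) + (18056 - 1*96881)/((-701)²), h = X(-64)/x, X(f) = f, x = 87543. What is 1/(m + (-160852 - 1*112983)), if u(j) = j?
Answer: -6667901250165/1825905808412639068 ≈ -3.6518e-6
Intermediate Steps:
h = -64/87543 ≈ -0.00073107
m = -1069573706293/6667901250165 (m = -64/87543/(-310) + (18056 - 1*96881)/((-701)²) = -64/87543*(-1/310) + (18056 - 96881)/491401 = 32/13569165 - 78825*1/491401 = 32/13569165 - 78825/491401 = -1069573706293/6667901250165 ≈ -0.16041)
1/(m + (-160852 - 1*112983)) = 1/(-1069573706293/6667901250165 + (-160852 - 1*112983)) = 1/(-1069573706293/6667901250165 + (-160852 - 112983)) = 1/(-1069573706293/6667901250165 - 273835) = 1/(-1825905808412639068/6667901250165) = -6667901250165/1825905808412639068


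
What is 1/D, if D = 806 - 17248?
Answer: -1/16442 ≈ -6.0820e-5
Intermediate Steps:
D = -16442
1/D = 1/(-16442) = -1/16442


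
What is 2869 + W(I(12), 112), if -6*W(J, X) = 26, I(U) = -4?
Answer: 8594/3 ≈ 2864.7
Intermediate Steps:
W(J, X) = -13/3 (W(J, X) = -1/6*26 = -13/3)
2869 + W(I(12), 112) = 2869 - 13/3 = 8594/3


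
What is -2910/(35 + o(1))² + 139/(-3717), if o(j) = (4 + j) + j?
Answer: -11050129/6248277 ≈ -1.7685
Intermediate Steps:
o(j) = 4 + 2*j
-2910/(35 + o(1))² + 139/(-3717) = -2910/(35 + (4 + 2*1))² + 139/(-3717) = -2910/(35 + (4 + 2))² + 139*(-1/3717) = -2910/(35 + 6)² - 139/3717 = -2910/(41²) - 139/3717 = -2910/1681 - 139/3717 = -11050129/6248277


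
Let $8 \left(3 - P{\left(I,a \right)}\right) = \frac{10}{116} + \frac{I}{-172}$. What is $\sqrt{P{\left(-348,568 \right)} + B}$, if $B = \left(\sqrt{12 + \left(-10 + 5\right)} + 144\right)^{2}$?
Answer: $\frac{\sqrt{516156906957 + 7165481472 \sqrt{7}}}{4988} \approx 146.66$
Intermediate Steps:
$B = \left(144 + \sqrt{7}\right)^{2}$ ($B = \left(\sqrt{12 - 5} + 144\right)^{2} = \left(\sqrt{7} + 144\right)^{2} = \left(144 + \sqrt{7}\right)^{2} \approx 21505.0$)
$P{\left(I,a \right)} = \frac{1387}{464} + \frac{I}{1376}$ ($P{\left(I,a \right)} = 3 - \frac{\frac{10}{116} + \frac{I}{-172}}{8} = 3 - \frac{10 \cdot \frac{1}{116} + I \left(- \frac{1}{172}\right)}{8} = 3 - \frac{\frac{5}{58} - \frac{I}{172}}{8} = 3 + \left(- \frac{5}{464} + \frac{I}{1376}\right) = \frac{1387}{464} + \frac{I}{1376}$)
$\sqrt{P{\left(-348,568 \right)} + B} = \sqrt{\left(\frac{1387}{464} + \frac{1}{1376} \left(-348\right)\right) + \left(144 + \sqrt{7}\right)^{2}} = \sqrt{\left(\frac{1387}{464} - \frac{87}{344}\right) + \left(144 + \sqrt{7}\right)^{2}} = \sqrt{\frac{54595}{19952} + \left(144 + \sqrt{7}\right)^{2}}$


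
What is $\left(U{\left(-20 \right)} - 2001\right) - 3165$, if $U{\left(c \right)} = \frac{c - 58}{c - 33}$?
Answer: $- \frac{273720}{53} \approx -5164.5$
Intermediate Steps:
$U{\left(c \right)} = \frac{-58 + c}{-33 + c}$
$\left(U{\left(-20 \right)} - 2001\right) - 3165 = \left(\frac{-58 - 20}{-33 - 20} - 2001\right) - 3165 = \left(\frac{1}{-53} \left(-78\right) - 2001\right) - 3165 = \left(\left(- \frac{1}{53}\right) \left(-78\right) - 2001\right) - 3165 = \left(\frac{78}{53} - 2001\right) - 3165 = - \frac{105975}{53} - 3165 = - \frac{273720}{53}$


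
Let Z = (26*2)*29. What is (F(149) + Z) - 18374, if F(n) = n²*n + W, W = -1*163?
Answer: 3290920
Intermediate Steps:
W = -163
Z = 1508 (Z = 52*29 = 1508)
F(n) = -163 + n³ (F(n) = n²*n - 163 = n³ - 163 = -163 + n³)
(F(149) + Z) - 18374 = ((-163 + 149³) + 1508) - 18374 = ((-163 + 3307949) + 1508) - 18374 = (3307786 + 1508) - 18374 = 3309294 - 18374 = 3290920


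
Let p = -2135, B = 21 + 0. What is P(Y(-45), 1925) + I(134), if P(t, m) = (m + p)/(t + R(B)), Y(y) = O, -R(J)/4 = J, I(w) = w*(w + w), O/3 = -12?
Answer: 143655/4 ≈ 35914.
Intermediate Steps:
O = -36 (O = 3*(-12) = -36)
B = 21
I(w) = 2*w² (I(w) = w*(2*w) = 2*w²)
R(J) = -4*J
Y(y) = -36
P(t, m) = (-2135 + m)/(-84 + t) (P(t, m) = (m - 2135)/(t - 4*21) = (-2135 + m)/(t - 84) = (-2135 + m)/(-84 + t))
P(Y(-45), 1925) + I(134) = (-2135 + 1925)/(-84 - 36) + 2*134² = -210/(-120) + 2*17956 = -1/120*(-210) + 35912 = 7/4 + 35912 = 143655/4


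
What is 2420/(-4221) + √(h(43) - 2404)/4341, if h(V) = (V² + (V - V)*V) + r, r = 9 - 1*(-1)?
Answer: -2420/4221 + I*√545/4341 ≈ -0.57332 + 0.0053778*I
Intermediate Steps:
r = 10 (r = 9 + 1 = 10)
h(V) = 10 + V² (h(V) = (V² + (V - V)*V) + 10 = (V² + 0*V) + 10 = (V² + 0) + 10 = V² + 10 = 10 + V²)
2420/(-4221) + √(h(43) - 2404)/4341 = 2420/(-4221) + √((10 + 43²) - 2404)/4341 = 2420*(-1/4221) + √((10 + 1849) - 2404)*(1/4341) = -2420/4221 + √(1859 - 2404)*(1/4341) = -2420/4221 + √(-545)*(1/4341) = -2420/4221 + (I*√545)*(1/4341) = -2420/4221 + I*√545/4341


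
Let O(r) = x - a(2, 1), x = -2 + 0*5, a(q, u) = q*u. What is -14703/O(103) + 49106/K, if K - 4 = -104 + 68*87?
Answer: 5356817/1454 ≈ 3684.2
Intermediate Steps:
x = -2 (x = -2 + 0 = -2)
O(r) = -4 (O(r) = -2 - 2 = -4)
K = 5816 (K = 4 + (-104 + 68*87) = 4 + (-104 + 5916) = 4 + 5812 = 5816)
-14703/O(103) + 49106/K = -14703/(-4) + 49106/5816 = -14703*(-¼) + 49106*(1/5816) = 14703/4 + 24553/2908 = 5356817/1454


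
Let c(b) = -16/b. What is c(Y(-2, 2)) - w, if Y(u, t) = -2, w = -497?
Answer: 505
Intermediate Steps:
c(Y(-2, 2)) - w = -16/(-2) - 1*(-497) = -16*(-½) + 497 = 8 + 497 = 505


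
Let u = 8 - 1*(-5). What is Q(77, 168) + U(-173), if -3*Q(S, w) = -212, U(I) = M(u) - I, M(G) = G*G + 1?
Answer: 1241/3 ≈ 413.67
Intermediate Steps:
u = 13 (u = 8 + 5 = 13)
M(G) = 1 + G**2 (M(G) = G**2 + 1 = 1 + G**2)
U(I) = 170 - I (U(I) = (1 + 13**2) - I = (1 + 169) - I = 170 - I)
Q(S, w) = 212/3 (Q(S, w) = -1/3*(-212) = 212/3)
Q(77, 168) + U(-173) = 212/3 + (170 - 1*(-173)) = 212/3 + (170 + 173) = 212/3 + 343 = 1241/3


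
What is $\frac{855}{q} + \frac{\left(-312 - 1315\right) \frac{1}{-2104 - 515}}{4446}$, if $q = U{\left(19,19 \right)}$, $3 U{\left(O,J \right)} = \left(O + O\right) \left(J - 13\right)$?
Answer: $\frac{261994919}{23288148} \approx 11.25$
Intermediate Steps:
$U{\left(O,J \right)} = \frac{2 O \left(-13 + J\right)}{3}$ ($U{\left(O,J \right)} = \frac{\left(O + O\right) \left(J - 13\right)}{3} = \frac{2 O \left(-13 + J\right)}{3}$)
$q = 76$ ($q = \frac{2}{3} \cdot 19 \left(-13 + 19\right) = \frac{2}{3} \cdot 19 \cdot 6 = 76$)
$\frac{855}{q} + \frac{\left(-312 - 1315\right) \frac{1}{-2104 - 515}}{4446} = \frac{855}{76} + \frac{\left(-312 - 1315\right) \frac{1}{-2104 - 515}}{4446} = 855 \cdot \frac{1}{76} + - \frac{1627}{-2619} \cdot \frac{1}{4446} = \frac{45}{4} + \left(-1627\right) \left(- \frac{1}{2619}\right) \frac{1}{4446} = \frac{45}{4} + \frac{1627}{2619} \cdot \frac{1}{4446} = \frac{45}{4} + \frac{1627}{11644074} = \frac{261994919}{23288148}$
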